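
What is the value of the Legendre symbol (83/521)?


p = 521 is prime, so compute (83/521) with the reciprocity algorithm (Jacobi-symbol steps: pull out 2s via (2/n), flip via reciprocity, reduce):
  reciprocity: (83/521) -> +(521/83)
  reduce: (23/83)
  reciprocity: (23/83) -> -(83/23)
  reduce: (14/23)
  pull out 2: (2/23) = +1  (since 23 mod 8 = 7)
  reciprocity: (7/23) -> -(23/7)
  reduce: (2/7)
  pull out 2: (2/7) = +1  (since 7 mod 8 = 7)
  (1/7) = 1
Product of signs = 1
(83/521) = 1

1


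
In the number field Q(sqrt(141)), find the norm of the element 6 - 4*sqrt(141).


N(a + b*sqrt(d)) = a^2 - d*b^2
= (6)^2 - (141)*(-4)^2
= 36 - 2256
= -2220

-2220


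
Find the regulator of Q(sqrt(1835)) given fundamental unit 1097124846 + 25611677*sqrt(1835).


epsilon = 1097124846 + 25611677*sqrt(1835)
= 2.1942e+09
R = ln(2.1942e+09)
= 21.5091

21.5091


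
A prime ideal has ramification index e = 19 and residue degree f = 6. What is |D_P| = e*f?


|D_P| = e * f
= 19 * 6
= 114

114


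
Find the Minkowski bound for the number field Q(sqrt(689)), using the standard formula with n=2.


d = 689, d mod 4 = 1, so disc(K) = d = 689; |disc(K)| = 689
Real quadratic field, so n = 2, s = r2 = 0, r1 = 2
M = (n!/n^n) * (4/pi)^s * sqrt(|disc(K)|) = (2!/2^2) * (4/pi)^0 * sqrt(689)
= 0.5 * 1.000000 * 26.248809
= 13.1244

13.1244


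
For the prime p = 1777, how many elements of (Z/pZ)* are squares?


For prime p, the number of non-zero quadratic residues is (p-1)/2.
= (1777-1)/2
= 888

888


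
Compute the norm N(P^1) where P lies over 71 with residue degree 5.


N(P^a) = p^(a*f)
= 71^(1*5)
= 71^5
= 1804229351

1804229351


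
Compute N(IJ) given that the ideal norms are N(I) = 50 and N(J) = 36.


N(IJ) = N(I) * N(J)
= 50 * 36
= 1800

1800


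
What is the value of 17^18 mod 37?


p = 37 is prime and the exponent is (p-1)/2 = 18, so by Euler's criterion 17^18 = (17/37) = +1 or -1 mod 37.
Compute by square-and-multiply:
  18 = 16 + 2 (binary 10010)
  Repeated squaring mod 37: 17^1 = 17, 17^2 = 30, 17^4 = 12, 17^8 = 33, 17^16 = 16
  17^18 = 17^16 * 17^2 = 16 * 30 mod 37
    16 * 30 = 480 = 36 mod 37
  17^18 = 36 mod 37
Result 36 = p - 1 = -1 mod 37: 17 is a quadratic non-residue mod 37. As a residue in [0, p-1] the value is 36.
17^18 mod 37 = 36

36


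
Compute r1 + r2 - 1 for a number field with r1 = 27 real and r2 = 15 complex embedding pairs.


By Dirichlet's unit theorem:
rank = r1 + r2 - 1
= 27 + 15 - 1
= 41

41


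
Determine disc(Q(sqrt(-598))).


For K = Q(sqrt(d)) with d squarefree: disc(K) = d if d = 1 mod 4, and disc(K) = 4d if d = 2 or 3 mod 4.
Here d = -598, and d mod 4 = 2.
d = 2 mod 4, not 1 (O_K = Z[sqrt(d)]), so disc(K) = 4d = 4 * (-598) = -2392

-2392


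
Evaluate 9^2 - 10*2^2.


x^2 - d*y^2
= 9^2 - 10*2^2
= 81 - 40
= 41

41


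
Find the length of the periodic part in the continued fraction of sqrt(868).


Run the CF algorithm for sqrt(868).
a_0 = floor(sqrt(868)) = 29; set m_0=0, q_0=1.
Recurrence: m' = q*a - m,  q' = (d - m'^2)/q,  a' = floor((a_0 + m')/q').
  step 1: m=29, q=27, a=2
  step 2: m=25, q=9, a=6
  step 3: m=29, q=3, a=19
  step 4: m=28, q=28, a=2
  step 5: m=28, q=3, a=19
  step 6: m=29, q=9, a=6
  step 7: m=25, q=27, a=2
  step 8: m=29, q=1, a=58
a_8 = 2*a_0 = 58, so the period closes here.
sqrt(868) = [29; 2, 6, 19, 2, 19, 6, 2, 58]
Period length = 8

8


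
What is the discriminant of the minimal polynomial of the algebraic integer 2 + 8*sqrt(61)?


The element 2 + 8*sqrt(61) has minimal polynomial:
x^2 - 4*x - 3900
Discriminant = (-4)^2 - 4*(-3900)
= 16 + 15600
= 15616

15616


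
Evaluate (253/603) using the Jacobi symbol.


Compute (253/603) via quadratic reciprocity:
  reciprocity: (253/603) -> +(603/253)
  reduce: (97/253)
  reciprocity: (97/253) -> +(253/97)
  reduce: (59/97)
  reciprocity: (59/97) -> +(97/59)
  reduce: (38/59)
  pull out 2: (2/59) = -1  (since 59 mod 8 = 3)
  reciprocity: (19/59) -> -(59/19)
  reduce: (2/19)
  pull out 2: (2/19) = -1  (since 19 mod 8 = 3)
  (1/19) = 1
Product of signs = -1

-1


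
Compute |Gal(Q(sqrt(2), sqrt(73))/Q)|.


The 2 square roots of distinct primes are multiplicatively independent over Q,
so [K:Q] = 2^2 and Gal(K/Q) is isomorphic to (Z/2Z)^2.
|Gal| = 2^2 = 4

4


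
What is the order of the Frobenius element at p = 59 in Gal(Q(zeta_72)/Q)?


The Frobenius at p in Gal(Q(zeta_n)/Q) = (Z/nZ)* is the class of p, so its order is ord_72(59), the smallest k >= 1 with 59^k = 1 mod 72.
n = 72 = 2^3 * 3^2, phi(72) = 24; the order divides phi(n).
Divisors of 24: 1, 2, 3, 4, 6, 8, 12, 24
Repeated squaring mod 72: 59^1 = 59, 59^2 = 25, 59^4 = 49, 59^8 = 25, 59^16 = 49
Test divisors in increasing order:
  k=1: 59^1 = 59 mod 72
  k=2: 59^2 = 25 mod 72
  k=3: 59^3 = 25 * 59 = 35 mod 72
  k=4: 59^4 = 49 mod 72
  k=6: 59^6 = 49 * 25 = 1 mod 72  <- first divisor giving 1
Order = 6

6


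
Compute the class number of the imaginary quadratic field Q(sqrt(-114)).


K = Q(sqrt(-114)). d mod 4 = 2, so D = disc(K) = 4d = -456
h(K) equals the number of primitive reduced positive-definite forms (a, b, c) = a*x^2 + b*x*y + c*y^2 with b^2 - 4ac = D,
where reduced means |b| <= a <= c, with b >= 0 whenever |b| = a or a = c, and primitive means gcd(a, b, c) = 1.
Reduced forces 3a^2 <= |D| = 456, so 1 <= a <= 12; b must have the parity of D, and c = (b^2 - D)/(4a) must be an integer >= a.
Enumerate a = 1..12, b in [-a, a]:
  a=1: (1, 0, 114)  [1]
  a=2: (2, 0, 57)  [1]
  a=3: (3, 0, 38)  [1]
  a=4: none
  a=5: (5, -2, 23), (5, 2, 23)  [2]
  a=6: (6, 0, 19)  [1]
  a=7..9: none
  a=10: (10, -8, 13), (10, 8, 13)  [2]
  a=11..12: none
Total reduced forms: 1 + 1 + 1 + 2 + 1 + 2 = 8
h = 8

8


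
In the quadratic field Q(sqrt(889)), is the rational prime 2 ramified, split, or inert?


K = Q(sqrt(889)). Since d mod 4 = 1, disc(K) = 889.
Check p | disc: 889 mod 2 = 1.
p=2 does not divide disc (d is 1 mod 4). 2 splits iff d = 1 mod 8.
d mod 8 = 1, so (d/2) = 1.
(d/p) = 1, so p splits: (p) = P*P' with e=1, f=1, g=2.
Therefore p is split.

split


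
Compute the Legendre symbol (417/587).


p = 587 is prime, so compute (417/587) with the reciprocity algorithm (Jacobi-symbol steps: pull out 2s via (2/n), flip via reciprocity, reduce):
  reciprocity: (417/587) -> +(587/417)
  reduce: (170/417)
  pull out 2: (2/417) = +1  (since 417 mod 8 = 1)
  reciprocity: (85/417) -> +(417/85)
  reduce: (77/85)
  reciprocity: (77/85) -> +(85/77)
  reduce: (8/77)
  pull out 2: (2/77) = -1  (since 77 mod 8 = 5)
  pull out 2: (2/77) = -1  (since 77 mod 8 = 5)
  pull out 2: (2/77) = -1  (since 77 mod 8 = 5)
  (1/77) = 1
Product of signs = -1
(417/587) = -1

-1


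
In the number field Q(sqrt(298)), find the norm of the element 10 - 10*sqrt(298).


N(a + b*sqrt(d)) = a^2 - d*b^2
= (10)^2 - (298)*(-10)^2
= 100 - 29800
= -29700

-29700


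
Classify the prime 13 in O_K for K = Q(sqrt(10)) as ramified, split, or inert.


K = Q(sqrt(10)). Since d mod 4 = 2, disc(K) = 40.
Check p | disc: 40 mod 13 = 1.
p does not divide disc. Compute Legendre symbol (d/p):
10^((13-1)/2) mod 13 = 1
(d/p) = 1, so p splits: (p) = P*P' with e=1, f=1, g=2.
Therefore p is split.

split


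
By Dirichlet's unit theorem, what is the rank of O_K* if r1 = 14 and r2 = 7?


By Dirichlet's unit theorem:
rank = r1 + r2 - 1
= 14 + 7 - 1
= 20

20


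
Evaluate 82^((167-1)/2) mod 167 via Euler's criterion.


p = 167 is prime and the exponent is (p-1)/2 = 83, so by Euler's criterion 82^83 = (82/167) = +1 or -1 mod 167.
Compute by square-and-multiply:
  83 = 64 + 16 + 2 + 1 (binary 1010011)
  Repeated squaring mod 167: 82^1 = 82, 82^2 = 44, 82^4 = 99, 82^8 = 115, 82^16 = 32, 82^32 = 22, 82^64 = 150
  82^83 = 82^64 * 82^16 * 82^2 * 82^1 = 150 * 32 * 44 * 82 mod 167
    150 * 32 = 4800 = 124 mod 167
    124 * 44 = 5456 = 112 mod 167
    112 * 82 = 9184 = 166 mod 167
  82^83 = 166 mod 167
Result 166 = p - 1 = -1 mod 167: 82 is a quadratic non-residue mod 167. As a residue in [0, p-1] the value is 166.
82^83 mod 167 = 166

166


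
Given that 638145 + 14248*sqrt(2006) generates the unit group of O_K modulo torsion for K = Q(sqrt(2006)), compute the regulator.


epsilon = 638145 + 14248*sqrt(2006)
= 1.2763e+06
R = ln(1.2763e+06)
= 14.0595

14.0595


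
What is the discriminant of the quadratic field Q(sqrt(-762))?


For K = Q(sqrt(d)) with d squarefree: disc(K) = d if d = 1 mod 4, and disc(K) = 4d if d = 2 or 3 mod 4.
Here d = -762, and d mod 4 = 2.
d = 2 mod 4, not 1 (O_K = Z[sqrt(d)]), so disc(K) = 4d = 4 * (-762) = -3048

-3048


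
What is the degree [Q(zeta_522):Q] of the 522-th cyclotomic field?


The degree equals Euler's totient phi(522).
522 = 2 * 3^2 * 29
phi(522) = 168

168


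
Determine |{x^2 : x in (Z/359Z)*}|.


For prime p, the number of non-zero quadratic residues is (p-1)/2.
= (359-1)/2
= 179

179


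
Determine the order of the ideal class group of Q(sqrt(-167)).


K = Q(sqrt(-167)). d mod 4 = 1, so D = disc(K) = d = -167
h(K) equals the number of primitive reduced positive-definite forms (a, b, c) = a*x^2 + b*x*y + c*y^2 with b^2 - 4ac = D,
where reduced means |b| <= a <= c, with b >= 0 whenever |b| = a or a = c, and primitive means gcd(a, b, c) = 1.
Reduced forces 3a^2 <= |D| = 167, so 1 <= a <= 7; b must have the parity of D, and c = (b^2 - D)/(4a) must be an integer >= a.
Enumerate a = 1..7, b in [-a, a]:
  a=1: (1, 1, 42)  [1]
  a=2: (2, -1, 21), (2, 1, 21)  [2]
  a=3: (3, -1, 14), (3, 1, 14)  [2]
  a=4: (4, -3, 11), (4, 3, 11)  [2]
  a=5: none
  a=6: (6, -5, 8), (6, -1, 7), (6, 1, 7), (6, 5, 8)  [4]
  a=7: none
Total reduced forms: 1 + 2 + 2 + 2 + 4 = 11
h = 11

11


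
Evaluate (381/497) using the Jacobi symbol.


Compute (381/497) via quadratic reciprocity:
  reciprocity: (381/497) -> +(497/381)
  reduce: (116/381)
  pull out 2: (2/381) = -1  (since 381 mod 8 = 5)
  pull out 2: (2/381) = -1  (since 381 mod 8 = 5)
  reciprocity: (29/381) -> +(381/29)
  reduce: (4/29)
  pull out 2: (2/29) = -1  (since 29 mod 8 = 5)
  pull out 2: (2/29) = -1  (since 29 mod 8 = 5)
  (1/29) = 1
Product of signs = 1

1


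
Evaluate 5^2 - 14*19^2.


x^2 - d*y^2
= 5^2 - 14*19^2
= 25 - 5054
= -5029

-5029


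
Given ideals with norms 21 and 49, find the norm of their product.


N(IJ) = N(I) * N(J)
= 21 * 49
= 1029

1029


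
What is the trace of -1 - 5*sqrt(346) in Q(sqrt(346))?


Tr(a + b*sqrt(d)) = (a + b*sqrt(d)) + (a - b*sqrt(d)) = 2a
= 2 * (-1)
= -2

-2


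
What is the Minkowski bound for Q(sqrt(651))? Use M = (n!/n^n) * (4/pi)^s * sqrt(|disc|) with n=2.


d = 651, d mod 4 = 3, so disc(K) = 4d = 2604; |disc(K)| = 2604
Real quadratic field, so n = 2, s = r2 = 0, r1 = 2
M = (n!/n^n) * (4/pi)^s * sqrt(|disc(K)|) = (2!/2^2) * (4/pi)^0 * sqrt(2604)
= 0.5 * 1.000000 * 51.029403
= 25.5147

25.5147


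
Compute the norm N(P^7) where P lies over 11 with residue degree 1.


N(P^a) = p^(a*f)
= 11^(7*1)
= 11^7
= 19487171

19487171


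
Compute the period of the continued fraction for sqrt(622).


Run the CF algorithm for sqrt(622).
a_0 = floor(sqrt(622)) = 24; set m_0=0, q_0=1.
Recurrence: m' = q*a - m,  q' = (d - m'^2)/q,  a' = floor((a_0 + m')/q').
  step 1: m=24, q=46, a=1
  step 2: m=22, q=3, a=15
  step 3: m=23, q=31, a=1
  step 4: m=8, q=18, a=1
  step 5: m=10, q=29, a=1
  step 6: m=19, q=9, a=4
  step 7: m=17, q=37, a=1
  step 8: m=20, q=6, a=7
  step 9: m=22, q=23, a=2
  step 10: m=24, q=2, a=24
  step 11: m=24, q=23, a=2
  step 12: m=22, q=6, a=7
  step 13: m=20, q=37, a=1
  step 14: m=17, q=9, a=4
  step 15: m=19, q=29, a=1
  step 16: m=10, q=18, a=1
  step 17: m=8, q=31, a=1
  step 18: m=23, q=3, a=15
  step 19: m=22, q=46, a=1
  step 20: m=24, q=1, a=48
a_20 = 2*a_0 = 48, so the period closes here.
sqrt(622) = [24; 1, 15, 1, 1, 1, 4, 1, 7, 2, 24, 2, 7, 1, 4, 1, 1, 1, 15, 1, 48]
Period length = 20

20


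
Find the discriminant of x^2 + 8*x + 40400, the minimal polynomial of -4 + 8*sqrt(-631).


The element -4 + 8*sqrt(-631) has minimal polynomial:
x^2 + 8*x + 40400
Discriminant = (8)^2 - 4*(40400)
= 64 - 161600
= -161536

-161536


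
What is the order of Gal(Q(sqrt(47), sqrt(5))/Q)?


The 2 square roots of distinct primes are multiplicatively independent over Q,
so [K:Q] = 2^2 and Gal(K/Q) is isomorphic to (Z/2Z)^2.
|Gal| = 2^2 = 4

4


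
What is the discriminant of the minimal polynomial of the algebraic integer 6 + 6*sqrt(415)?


The element 6 + 6*sqrt(415) has minimal polynomial:
x^2 - 12*x - 14904
Discriminant = (-12)^2 - 4*(-14904)
= 144 + 59616
= 59760

59760


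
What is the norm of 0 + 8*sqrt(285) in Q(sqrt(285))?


N(a + b*sqrt(d)) = a^2 - d*b^2
= (0)^2 - (285)*(8)^2
= 0 - 18240
= -18240

-18240


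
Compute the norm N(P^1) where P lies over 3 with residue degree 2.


N(P^a) = p^(a*f)
= 3^(1*2)
= 3^2
= 9

9


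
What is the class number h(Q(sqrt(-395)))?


K = Q(sqrt(-395)). d mod 4 = 1, so D = disc(K) = d = -395
h(K) equals the number of primitive reduced positive-definite forms (a, b, c) = a*x^2 + b*x*y + c*y^2 with b^2 - 4ac = D,
where reduced means |b| <= a <= c, with b >= 0 whenever |b| = a or a = c, and primitive means gcd(a, b, c) = 1.
Reduced forces 3a^2 <= |D| = 395, so 1 <= a <= 11; b must have the parity of D, and c = (b^2 - D)/(4a) must be an integer >= a.
Enumerate a = 1..11, b in [-a, a]:
  a=1: (1, 1, 99)  [1]
  a=2: none
  a=3: (3, -1, 33), (3, 1, 33)  [2]
  a=4: none
  a=5: (5, 5, 21)  [1]
  a=6: none
  a=7: (7, -5, 15), (7, 5, 15)  [2]
  a=8: none
  a=9: (9, -1, 11), (9, 1, 11)  [2]
  a=10..11: none
Total reduced forms: 1 + 2 + 1 + 2 + 2 = 8
h = 8

8


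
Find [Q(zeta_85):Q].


The degree equals Euler's totient phi(85).
85 = 5 * 17
phi(85) = 64

64


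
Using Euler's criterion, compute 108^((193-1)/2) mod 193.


p = 193 is prime and the exponent is (p-1)/2 = 96, so by Euler's criterion 108^96 = (108/193) = +1 or -1 mod 193.
Compute by square-and-multiply:
  96 = 64 + 32 (binary 1100000)
  Repeated squaring mod 193: 108^1 = 108, 108^2 = 84, 108^4 = 108, 108^8 = 84, 108^16 = 108, 108^32 = 84, 108^64 = 108
  108^96 = 108^64 * 108^32 = 108 * 84 mod 193
    108 * 84 = 9072 = 1 mod 193
  108^96 = 1 mod 193
Result 1: 108 is a quadratic residue mod 193.
108^96 mod 193 = 1

1


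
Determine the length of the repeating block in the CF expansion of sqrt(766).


Run the CF algorithm for sqrt(766).
a_0 = floor(sqrt(766)) = 27; set m_0=0, q_0=1.
Recurrence: m' = q*a - m,  q' = (d - m'^2)/q,  a' = floor((a_0 + m')/q').
  step 1: m=27, q=37, a=1
  step 2: m=10, q=18, a=2
  step 3: m=26, q=5, a=10
  step 4: m=24, q=38, a=1
  step 5: m=14, q=15, a=2
  step 6: m=16, q=34, a=1
  step 7: m=18, q=13, a=3
  step 8: m=21, q=25, a=1
  step 9: m=4, q=30, a=1
  step 10: m=26, q=3, a=17
  step 11: m=25, q=47, a=1
  step 12: m=22, q=6, a=8
  step 13: m=26, q=15, a=3
  step 14: m=19, q=27, a=1
  step 15: m=8, q=26, a=1
  step 16: m=18, q=17, a=2
  step 17: m=16, q=30, a=1
  step 18: m=14, q=19, a=2
  step 19: m=24, q=10, a=5
  step 20: m=26, q=9, a=5
  step 21: m=19, q=45, a=1
  step 22: m=26, q=2, a=26
  step 23: m=26, q=45, a=1
  step 24: m=19, q=9, a=5
  step 25: m=26, q=10, a=5
  step 26: m=24, q=19, a=2
  step 27: m=14, q=30, a=1
  step 28: m=16, q=17, a=2
  step 29: m=18, q=26, a=1
  step 30: m=8, q=27, a=1
  step 31: m=19, q=15, a=3
  step 32: m=26, q=6, a=8
  step 33: m=22, q=47, a=1
  step 34: m=25, q=3, a=17
  step 35: m=26, q=30, a=1
  step 36: m=4, q=25, a=1
  step 37: m=21, q=13, a=3
  step 38: m=18, q=34, a=1
  step 39: m=16, q=15, a=2
  step 40: m=14, q=38, a=1
  step 41: m=24, q=5, a=10
  step 42: m=26, q=18, a=2
  step 43: m=10, q=37, a=1
  step 44: m=27, q=1, a=54
a_44 = 2*a_0 = 54, so the period closes here.
sqrt(766) = [27; 1, 2, 10, 1, 2, 1, 3, 1, 1, 17, 1, 8, 3, 1, 1, 2, 1, 2, 5, 5, 1, 26, 1, 5, 5, 2, 1, 2, 1, 1, 3, 8, 1, 17, 1, 1, 3, 1, 2, 1, 10, 2, 1, 54]
Period length = 44

44


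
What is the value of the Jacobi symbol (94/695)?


Compute (94/695) via quadratic reciprocity:
  pull out 2: (2/695) = +1  (since 695 mod 8 = 7)
  reciprocity: (47/695) -> -(695/47)
  reduce: (37/47)
  reciprocity: (37/47) -> +(47/37)
  reduce: (10/37)
  pull out 2: (2/37) = -1  (since 37 mod 8 = 5)
  reciprocity: (5/37) -> +(37/5)
  reduce: (2/5)
  pull out 2: (2/5) = -1  (since 5 mod 8 = 5)
  (1/5) = 1
Product of signs = -1

-1


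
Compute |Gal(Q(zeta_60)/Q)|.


|Gal(Q(zeta_60)/Q)| = phi(60)
= 16

16


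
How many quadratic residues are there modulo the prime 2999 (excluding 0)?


For prime p, the number of non-zero quadratic residues is (p-1)/2.
= (2999-1)/2
= 1499

1499


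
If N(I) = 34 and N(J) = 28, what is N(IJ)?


N(IJ) = N(I) * N(J)
= 34 * 28
= 952

952


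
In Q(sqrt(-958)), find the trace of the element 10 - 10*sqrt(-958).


Tr(a + b*sqrt(d)) = (a + b*sqrt(d)) + (a - b*sqrt(d)) = 2a
= 2 * (10)
= 20

20


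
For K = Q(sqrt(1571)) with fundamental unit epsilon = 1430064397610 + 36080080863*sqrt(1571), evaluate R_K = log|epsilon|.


epsilon = 1430064397610 + 36080080863*sqrt(1571)
= 2.8601e+12
R = ln(2.8601e+12)
= 28.6819

28.6819


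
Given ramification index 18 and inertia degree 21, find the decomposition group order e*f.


|D_P| = e * f
= 18 * 21
= 378

378


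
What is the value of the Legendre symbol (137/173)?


p = 173 is prime, so compute (137/173) with the reciprocity algorithm (Jacobi-symbol steps: pull out 2s via (2/n), flip via reciprocity, reduce):
  reciprocity: (137/173) -> +(173/137)
  reduce: (36/137)
  pull out 2: (2/137) = +1  (since 137 mod 8 = 1)
  pull out 2: (2/137) = +1  (since 137 mod 8 = 1)
  reciprocity: (9/137) -> +(137/9)
  reduce: (2/9)
  pull out 2: (2/9) = +1  (since 9 mod 8 = 1)
  (1/9) = 1
Product of signs = 1
(137/173) = 1

1


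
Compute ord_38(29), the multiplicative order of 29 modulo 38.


We want ord_38(29), the smallest k >= 1 with 29^k = 1 mod 38.
n = 38 = 2 * 19, phi(38) = 18; the order divides phi(n).
Divisors of 18: 1, 2, 3, 6, 9, 18
Repeated squaring mod 38: 29^1 = 29, 29^2 = 5, 29^4 = 25, 29^8 = 17, 29^16 = 23
Test divisors in increasing order:
  k=1: 29^1 = 29 mod 38
  k=2: 29^2 = 5 mod 38
  k=3: 29^3 = 5 * 29 = 31 mod 38
  k=6: 29^6 = 25 * 5 = 11 mod 38
  k=9: 29^9 = 17 * 29 = 37 mod 38
  k=18: 29^18 = 23 * 5 = 1 mod 38  <- first divisor giving 1
Order = 18

18


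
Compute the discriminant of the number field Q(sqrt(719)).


For K = Q(sqrt(d)) with d squarefree: disc(K) = d if d = 1 mod 4, and disc(K) = 4d if d = 2 or 3 mod 4.
Here d = 719, and d mod 4 = 3.
d = 3 mod 4, not 1 (O_K = Z[sqrt(d)]), so disc(K) = 4d = 4 * (719) = 2876

2876


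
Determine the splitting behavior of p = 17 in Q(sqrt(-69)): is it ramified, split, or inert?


K = Q(sqrt(-69)). Since d mod 4 = 3, disc(K) = -276.
Check p | disc: -276 mod 17 = 13.
p does not divide disc. Compute Legendre symbol (d/p):
16^((17-1)/2) mod 17 = 1
(d/p) = 1, so p splits: (p) = P*P' with e=1, f=1, g=2.
Therefore p is split.

split


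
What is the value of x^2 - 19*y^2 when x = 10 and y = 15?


x^2 - d*y^2
= 10^2 - 19*15^2
= 100 - 4275
= -4175

-4175


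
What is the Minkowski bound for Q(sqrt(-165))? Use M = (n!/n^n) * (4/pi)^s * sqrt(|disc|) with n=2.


d = -165, d mod 4 = 3, so disc(K) = 4d = -660; |disc(K)| = 660
Imaginary quadratic field, so n = 2, s = r2 = 1, r1 = 0
M = (n!/n^n) * (4/pi)^s * sqrt(|disc(K)|) = (2!/2^2) * (4/pi)^1 * sqrt(660)
= 0.5 * 1.273240 * 25.690465
= 16.3551

16.3551


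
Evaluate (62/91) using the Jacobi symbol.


Compute (62/91) via quadratic reciprocity:
  pull out 2: (2/91) = -1  (since 91 mod 8 = 3)
  reciprocity: (31/91) -> -(91/31)
  reduce: (29/31)
  reciprocity: (29/31) -> +(31/29)
  reduce: (2/29)
  pull out 2: (2/29) = -1  (since 29 mod 8 = 5)
  (1/29) = 1
Product of signs = -1

-1


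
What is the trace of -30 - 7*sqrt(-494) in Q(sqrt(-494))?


Tr(a + b*sqrt(d)) = (a + b*sqrt(d)) + (a - b*sqrt(d)) = 2a
= 2 * (-30)
= -60

-60


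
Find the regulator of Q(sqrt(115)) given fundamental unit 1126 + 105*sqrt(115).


epsilon = 1126 + 105*sqrt(115)
= 2251.9996
R = ln(2251.9996)
= 7.7196

7.7196


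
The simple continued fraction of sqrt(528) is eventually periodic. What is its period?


Run the CF algorithm for sqrt(528).
a_0 = floor(sqrt(528)) = 22; set m_0=0, q_0=1.
Recurrence: m' = q*a - m,  q' = (d - m'^2)/q,  a' = floor((a_0 + m')/q').
  step 1: m=22, q=44, a=1
  step 2: m=22, q=1, a=44
a_2 = 2*a_0 = 44, so the period closes here.
sqrt(528) = [22; 1, 44]
Period length = 2

2


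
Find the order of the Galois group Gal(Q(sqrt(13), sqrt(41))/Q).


The 2 square roots of distinct primes are multiplicatively independent over Q,
so [K:Q] = 2^2 and Gal(K/Q) is isomorphic to (Z/2Z)^2.
|Gal| = 2^2 = 4

4


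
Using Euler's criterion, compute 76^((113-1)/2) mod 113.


p = 113 is prime and the exponent is (p-1)/2 = 56, so by Euler's criterion 76^56 = (76/113) = +1 or -1 mod 113.
Compute by square-and-multiply:
  56 = 32 + 16 + 8 (binary 111000)
  Repeated squaring mod 113: 76^1 = 76, 76^2 = 13, 76^4 = 56, 76^8 = 85, 76^16 = 106, 76^32 = 49
  76^56 = 76^32 * 76^16 * 76^8 = 49 * 106 * 85 mod 113
    49 * 106 = 5194 = 109 mod 113
    109 * 85 = 9265 = 112 mod 113
  76^56 = 112 mod 113
Result 112 = p - 1 = -1 mod 113: 76 is a quadratic non-residue mod 113. As a residue in [0, p-1] the value is 112.
76^56 mod 113 = 112

112


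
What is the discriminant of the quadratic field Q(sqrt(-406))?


For K = Q(sqrt(d)) with d squarefree: disc(K) = d if d = 1 mod 4, and disc(K) = 4d if d = 2 or 3 mod 4.
Here d = -406, and d mod 4 = 2.
d = 2 mod 4, not 1 (O_K = Z[sqrt(d)]), so disc(K) = 4d = 4 * (-406) = -1624

-1624


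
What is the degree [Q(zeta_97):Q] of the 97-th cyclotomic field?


The degree equals Euler's totient phi(97).
97 = 97
phi(97) = 96

96


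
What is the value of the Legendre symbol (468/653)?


p = 653 is prime, so compute (468/653) with the reciprocity algorithm (Jacobi-symbol steps: pull out 2s via (2/n), flip via reciprocity, reduce):
  pull out 2: (2/653) = -1  (since 653 mod 8 = 5)
  pull out 2: (2/653) = -1  (since 653 mod 8 = 5)
  reciprocity: (117/653) -> +(653/117)
  reduce: (68/117)
  pull out 2: (2/117) = -1  (since 117 mod 8 = 5)
  pull out 2: (2/117) = -1  (since 117 mod 8 = 5)
  reciprocity: (17/117) -> +(117/17)
  reduce: (15/17)
  reciprocity: (15/17) -> +(17/15)
  reduce: (2/15)
  pull out 2: (2/15) = +1  (since 15 mod 8 = 7)
  (1/15) = 1
Product of signs = 1
(468/653) = 1

1


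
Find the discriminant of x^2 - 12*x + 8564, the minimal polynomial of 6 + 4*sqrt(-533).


The element 6 + 4*sqrt(-533) has minimal polynomial:
x^2 - 12*x + 8564
Discriminant = (-12)^2 - 4*(8564)
= 144 - 34256
= -34112

-34112


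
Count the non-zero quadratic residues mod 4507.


For prime p, the number of non-zero quadratic residues is (p-1)/2.
= (4507-1)/2
= 2253

2253


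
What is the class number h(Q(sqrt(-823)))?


K = Q(sqrt(-823)). d mod 4 = 1, so D = disc(K) = d = -823
h(K) equals the number of primitive reduced positive-definite forms (a, b, c) = a*x^2 + b*x*y + c*y^2 with b^2 - 4ac = D,
where reduced means |b| <= a <= c, with b >= 0 whenever |b| = a or a = c, and primitive means gcd(a, b, c) = 1.
Reduced forces 3a^2 <= |D| = 823, so 1 <= a <= 16; b must have the parity of D, and c = (b^2 - D)/(4a) must be an integer >= a.
Enumerate a = 1..16, b in [-a, a]:
  a=1: (1, 1, 206)  [1]
  a=2: (2, -1, 103), (2, 1, 103)  [2]
  a=3: none
  a=4: (4, -3, 52), (4, 3, 52)  [2]
  a=5..7: none
  a=8: (8, -3, 26), (8, 3, 26)  [2]
  a=9..12: none
  a=13: (13, -3, 16), (13, 3, 16)  [2]
  a=14..16: none
Total reduced forms: 1 + 2 + 2 + 2 + 2 = 9
h = 9

9


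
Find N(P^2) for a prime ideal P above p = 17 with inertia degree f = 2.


N(P^a) = p^(a*f)
= 17^(2*2)
= 17^4
= 83521

83521


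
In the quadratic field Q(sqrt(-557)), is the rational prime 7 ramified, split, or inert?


K = Q(sqrt(-557)). Since d mod 4 = 3, disc(K) = -2228.
Check p | disc: -2228 mod 7 = 5.
p does not divide disc. Compute Legendre symbol (d/p):
3^((7-1)/2) mod 7 = -1
(d/p) = -1, so p is inert: (p) stays prime with e=1, f=2, g=1.
Therefore p is inert.

inert


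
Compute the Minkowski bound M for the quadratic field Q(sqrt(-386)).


d = -386, d mod 4 = 2, so disc(K) = 4d = -1544; |disc(K)| = 1544
Imaginary quadratic field, so n = 2, s = r2 = 1, r1 = 0
M = (n!/n^n) * (4/pi)^s * sqrt(|disc(K)|) = (2!/2^2) * (4/pi)^1 * sqrt(1544)
= 0.5 * 1.273240 * 39.293765
= 25.0152

25.0152


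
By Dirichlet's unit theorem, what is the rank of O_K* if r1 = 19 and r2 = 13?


By Dirichlet's unit theorem:
rank = r1 + r2 - 1
= 19 + 13 - 1
= 31

31


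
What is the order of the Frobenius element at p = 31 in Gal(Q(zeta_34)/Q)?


The Frobenius at p in Gal(Q(zeta_n)/Q) = (Z/nZ)* is the class of p, so its order is ord_34(31), the smallest k >= 1 with 31^k = 1 mod 34.
n = 34 = 2 * 17, phi(34) = 16; the order divides phi(n).
Divisors of 16: 1, 2, 4, 8, 16
Repeated squaring mod 34: 31^1 = 31, 31^2 = 9, 31^4 = 13, 31^8 = 33, 31^16 = 1
Test divisors in increasing order:
  k=1: 31^1 = 31 mod 34
  k=2: 31^2 = 9 mod 34
  k=4: 31^4 = 13 mod 34
  k=8: 31^8 = 33 mod 34
  k=16: 31^16 = 1 mod 34  <- first divisor giving 1
Order = 16

16


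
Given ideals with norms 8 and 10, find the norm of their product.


N(IJ) = N(I) * N(J)
= 8 * 10
= 80

80


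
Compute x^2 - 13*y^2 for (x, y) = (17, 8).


x^2 - d*y^2
= 17^2 - 13*8^2
= 289 - 832
= -543

-543


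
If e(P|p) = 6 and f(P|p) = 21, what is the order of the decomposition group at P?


|D_P| = e * f
= 6 * 21
= 126

126


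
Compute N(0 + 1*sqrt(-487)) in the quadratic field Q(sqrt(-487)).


N(a + b*sqrt(d)) = a^2 - d*b^2
= (0)^2 - (-487)*(1)^2
= 0 + 487
= 487

487


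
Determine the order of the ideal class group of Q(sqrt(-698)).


K = Q(sqrt(-698)). d mod 4 = 2, so D = disc(K) = 4d = -2792
h(K) equals the number of primitive reduced positive-definite forms (a, b, c) = a*x^2 + b*x*y + c*y^2 with b^2 - 4ac = D,
where reduced means |b| <= a <= c, with b >= 0 whenever |b| = a or a = c, and primitive means gcd(a, b, c) = 1.
Reduced forces 3a^2 <= |D| = 2792, so 1 <= a <= 30; b must have the parity of D, and c = (b^2 - D)/(4a) must be an integer >= a.
Enumerate a = 1..30, b in [-a, a]:
  a=1: (1, 0, 698)  [1]
  a=2: (2, 0, 349)  [1]
  a=3: (3, -2, 233), (3, 2, 233)  [2]
  a=4..5: none
  a=6: (6, -4, 117), (6, 4, 117)  [2]
  a=7: (7, -6, 101), (7, 6, 101)  [2]
  a=8: none
  a=9: (9, -4, 78), (9, 4, 78)  [2]
  a=10..12: none
  a=13: (13, -4, 54), (13, 4, 54)  [2]
  a=14: (14, -8, 51), (14, 8, 51)  [2]
  a=15..16: none
  a=17: (17, -8, 42), (17, 8, 42)  [2]
  a=18: (18, -4, 39), (18, 4, 39)  [2]
  a=19: (19, -18, 41), (19, 18, 41)  [2]
  a=20: none
  a=21: (21, -20, 38), (21, -8, 34), (21, 8, 34), (21, 20, 38)  [4]
  a=22..25: none
  a=26: (26, -4, 27), (26, 4, 27)  [2]
  a=27..30: none
Total reduced forms: 1 + 1 + 2 + 2 + 2 + 2 + 2 + 2 + 2 + 2 + 2 + 4 + 2 = 26
h = 26

26


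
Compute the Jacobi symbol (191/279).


Compute (191/279) via quadratic reciprocity:
  reciprocity: (191/279) -> -(279/191)
  reduce: (88/191)
  pull out 2: (2/191) = +1  (since 191 mod 8 = 7)
  pull out 2: (2/191) = +1  (since 191 mod 8 = 7)
  pull out 2: (2/191) = +1  (since 191 mod 8 = 7)
  reciprocity: (11/191) -> -(191/11)
  reduce: (4/11)
  pull out 2: (2/11) = -1  (since 11 mod 8 = 3)
  pull out 2: (2/11) = -1  (since 11 mod 8 = 3)
  (1/11) = 1
Product of signs = 1

1


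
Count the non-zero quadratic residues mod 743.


For prime p, the number of non-zero quadratic residues is (p-1)/2.
= (743-1)/2
= 371

371


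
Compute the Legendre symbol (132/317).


p = 317 is prime, so compute (132/317) with the reciprocity algorithm (Jacobi-symbol steps: pull out 2s via (2/n), flip via reciprocity, reduce):
  pull out 2: (2/317) = -1  (since 317 mod 8 = 5)
  pull out 2: (2/317) = -1  (since 317 mod 8 = 5)
  reciprocity: (33/317) -> +(317/33)
  reduce: (20/33)
  pull out 2: (2/33) = +1  (since 33 mod 8 = 1)
  pull out 2: (2/33) = +1  (since 33 mod 8 = 1)
  reciprocity: (5/33) -> +(33/5)
  reduce: (3/5)
  reciprocity: (3/5) -> +(5/3)
  reduce: (2/3)
  pull out 2: (2/3) = -1  (since 3 mod 8 = 3)
  (1/3) = 1
Product of signs = -1
(132/317) = -1

-1


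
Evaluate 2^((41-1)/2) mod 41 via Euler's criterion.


p = 41 is prime and the exponent is (p-1)/2 = 20, so by Euler's criterion 2^20 = (2/41) = +1 or -1 mod 41.
Compute by square-and-multiply:
  20 = 16 + 4 (binary 10100)
  Repeated squaring mod 41: 2^1 = 2, 2^2 = 4, 2^4 = 16, 2^8 = 10, 2^16 = 18
  2^20 = 2^16 * 2^4 = 18 * 16 mod 41
    18 * 16 = 288 = 1 mod 41
  2^20 = 1 mod 41
Result 1: 2 is a quadratic residue mod 41.
2^20 mod 41 = 1

1


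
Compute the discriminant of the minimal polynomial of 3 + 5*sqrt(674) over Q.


The element 3 + 5*sqrt(674) has minimal polynomial:
x^2 - 6*x - 16841
Discriminant = (-6)^2 - 4*(-16841)
= 36 + 67364
= 67400

67400


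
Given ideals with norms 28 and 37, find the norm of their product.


N(IJ) = N(I) * N(J)
= 28 * 37
= 1036

1036


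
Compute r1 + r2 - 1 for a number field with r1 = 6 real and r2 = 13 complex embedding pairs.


By Dirichlet's unit theorem:
rank = r1 + r2 - 1
= 6 + 13 - 1
= 18

18


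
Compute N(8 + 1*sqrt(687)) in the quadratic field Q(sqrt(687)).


N(a + b*sqrt(d)) = a^2 - d*b^2
= (8)^2 - (687)*(1)^2
= 64 - 687
= -623

-623


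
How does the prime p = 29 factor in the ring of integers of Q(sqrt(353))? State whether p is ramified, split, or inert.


K = Q(sqrt(353)). Since d mod 4 = 1, disc(K) = 353.
Check p | disc: 353 mod 29 = 5.
p does not divide disc. Compute Legendre symbol (d/p):
5^((29-1)/2) mod 29 = 1
(d/p) = 1, so p splits: (p) = P*P' with e=1, f=1, g=2.
Therefore p is split.

split


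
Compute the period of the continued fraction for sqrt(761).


Run the CF algorithm for sqrt(761).
a_0 = floor(sqrt(761)) = 27; set m_0=0, q_0=1.
Recurrence: m' = q*a - m,  q' = (d - m'^2)/q,  a' = floor((a_0 + m')/q').
  step 1: m=27, q=32, a=1
  step 2: m=5, q=23, a=1
  step 3: m=18, q=19, a=2
  step 4: m=20, q=19, a=2
  step 5: m=18, q=23, a=1
  step 6: m=5, q=32, a=1
  step 7: m=27, q=1, a=54
a_7 = 2*a_0 = 54, so the period closes here.
sqrt(761) = [27; 1, 1, 2, 2, 1, 1, 54]
Period length = 7

7


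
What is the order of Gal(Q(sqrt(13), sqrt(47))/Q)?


The 2 square roots of distinct primes are multiplicatively independent over Q,
so [K:Q] = 2^2 and Gal(K/Q) is isomorphic to (Z/2Z)^2.
|Gal| = 2^2 = 4

4


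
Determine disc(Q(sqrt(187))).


For K = Q(sqrt(d)) with d squarefree: disc(K) = d if d = 1 mod 4, and disc(K) = 4d if d = 2 or 3 mod 4.
Here d = 187, and d mod 4 = 3.
d = 3 mod 4, not 1 (O_K = Z[sqrt(d)]), so disc(K) = 4d = 4 * (187) = 748

748


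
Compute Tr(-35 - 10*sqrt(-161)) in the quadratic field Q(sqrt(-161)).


Tr(a + b*sqrt(d)) = (a + b*sqrt(d)) + (a - b*sqrt(d)) = 2a
= 2 * (-35)
= -70

-70


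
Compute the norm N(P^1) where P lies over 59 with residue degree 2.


N(P^a) = p^(a*f)
= 59^(1*2)
= 59^2
= 3481

3481


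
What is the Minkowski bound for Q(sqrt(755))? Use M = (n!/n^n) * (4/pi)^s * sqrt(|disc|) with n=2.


d = 755, d mod 4 = 3, so disc(K) = 4d = 3020; |disc(K)| = 3020
Real quadratic field, so n = 2, s = r2 = 0, r1 = 2
M = (n!/n^n) * (4/pi)^s * sqrt(|disc(K)|) = (2!/2^2) * (4/pi)^0 * sqrt(3020)
= 0.5 * 1.000000 * 54.954527
= 27.4773

27.4773


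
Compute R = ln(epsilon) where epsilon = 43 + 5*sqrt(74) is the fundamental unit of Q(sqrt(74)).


epsilon = 43 + 5*sqrt(74)
= 86.0116
R = ln(86.0116)
= 4.4545

4.4545


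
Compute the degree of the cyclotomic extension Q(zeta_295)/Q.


The degree equals Euler's totient phi(295).
295 = 5 * 59
phi(295) = 232

232


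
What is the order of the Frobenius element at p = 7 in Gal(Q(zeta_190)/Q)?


The Frobenius at p in Gal(Q(zeta_n)/Q) = (Z/nZ)* is the class of p, so its order is ord_190(7), the smallest k >= 1 with 7^k = 1 mod 190.
n = 190 = 2 * 5 * 19, phi(190) = 72; the order divides phi(n).
Divisors of 72: 1, 2, 3, 4, 6, 8, 9, 12, 18, 24, 36, 72
Repeated squaring mod 190: 7^1 = 7, 7^2 = 49, 7^4 = 121, 7^8 = 11, 7^16 = 121, 7^32 = 11, 7^64 = 121
Test divisors in increasing order:
  k=1: 7^1 = 7 mod 190
  k=2: 7^2 = 49 mod 190
  k=3: 7^3 = 49 * 7 = 153 mod 190
  k=4: 7^4 = 121 mod 190
  k=6: 7^6 = 121 * 49 = 39 mod 190
  k=8: 7^8 = 11 mod 190
  k=9: 7^9 = 11 * 7 = 77 mod 190
  k=12: 7^12 = 11 * 121 = 1 mod 190  <- first divisor giving 1
Order = 12

12


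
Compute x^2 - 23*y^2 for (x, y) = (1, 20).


x^2 - d*y^2
= 1^2 - 23*20^2
= 1 - 9200
= -9199

-9199


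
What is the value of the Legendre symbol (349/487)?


p = 487 is prime, so compute (349/487) with the reciprocity algorithm (Jacobi-symbol steps: pull out 2s via (2/n), flip via reciprocity, reduce):
  reciprocity: (349/487) -> +(487/349)
  reduce: (138/349)
  pull out 2: (2/349) = -1  (since 349 mod 8 = 5)
  reciprocity: (69/349) -> +(349/69)
  reduce: (4/69)
  pull out 2: (2/69) = -1  (since 69 mod 8 = 5)
  pull out 2: (2/69) = -1  (since 69 mod 8 = 5)
  (1/69) = 1
Product of signs = -1
(349/487) = -1

-1


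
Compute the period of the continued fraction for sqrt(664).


Run the CF algorithm for sqrt(664).
a_0 = floor(sqrt(664)) = 25; set m_0=0, q_0=1.
Recurrence: m' = q*a - m,  q' = (d - m'^2)/q,  a' = floor((a_0 + m')/q').
  step 1: m=25, q=39, a=1
  step 2: m=14, q=12, a=3
  step 3: m=22, q=15, a=3
  step 4: m=23, q=9, a=5
  step 5: m=22, q=20, a=2
  step 6: m=18, q=17, a=2
  step 7: m=16, q=24, a=1
  step 8: m=8, q=25, a=1
  step 9: m=17, q=15, a=2
  step 10: m=13, q=33, a=1
  step 11: m=20, q=8, a=5
  step 12: m=20, q=33, a=1
  step 13: m=13, q=15, a=2
  step 14: m=17, q=25, a=1
  step 15: m=8, q=24, a=1
  step 16: m=16, q=17, a=2
  step 17: m=18, q=20, a=2
  step 18: m=22, q=9, a=5
  step 19: m=23, q=15, a=3
  step 20: m=22, q=12, a=3
  step 21: m=14, q=39, a=1
  step 22: m=25, q=1, a=50
a_22 = 2*a_0 = 50, so the period closes here.
sqrt(664) = [25; 1, 3, 3, 5, 2, 2, 1, 1, 2, 1, 5, 1, 2, 1, 1, 2, 2, 5, 3, 3, 1, 50]
Period length = 22

22


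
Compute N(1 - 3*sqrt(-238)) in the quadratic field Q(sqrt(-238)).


N(a + b*sqrt(d)) = a^2 - d*b^2
= (1)^2 - (-238)*(-3)^2
= 1 + 2142
= 2143

2143


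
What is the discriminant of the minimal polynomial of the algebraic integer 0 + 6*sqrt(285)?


The element 0 + 6*sqrt(285) has minimal polynomial:
x^2 + 0*x - 10260
Discriminant = (0)^2 - 4*(-10260)
= 0 + 41040
= 41040

41040


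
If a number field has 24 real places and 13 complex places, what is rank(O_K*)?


By Dirichlet's unit theorem:
rank = r1 + r2 - 1
= 24 + 13 - 1
= 36

36


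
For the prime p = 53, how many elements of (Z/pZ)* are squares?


For prime p, the number of non-zero quadratic residues is (p-1)/2.
= (53-1)/2
= 26

26


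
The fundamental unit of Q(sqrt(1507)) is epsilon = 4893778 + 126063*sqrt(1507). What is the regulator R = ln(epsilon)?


epsilon = 4893778 + 126063*sqrt(1507)
= 9.7876e+06
R = ln(9.7876e+06)
= 16.0966

16.0966


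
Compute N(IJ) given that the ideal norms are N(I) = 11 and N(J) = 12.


N(IJ) = N(I) * N(J)
= 11 * 12
= 132

132


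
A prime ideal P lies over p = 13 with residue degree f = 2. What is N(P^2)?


N(P^a) = p^(a*f)
= 13^(2*2)
= 13^4
= 28561

28561


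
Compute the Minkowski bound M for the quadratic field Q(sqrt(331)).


d = 331, d mod 4 = 3, so disc(K) = 4d = 1324; |disc(K)| = 1324
Real quadratic field, so n = 2, s = r2 = 0, r1 = 2
M = (n!/n^n) * (4/pi)^s * sqrt(|disc(K)|) = (2!/2^2) * (4/pi)^0 * sqrt(1324)
= 0.5 * 1.000000 * 36.386811
= 18.1934

18.1934


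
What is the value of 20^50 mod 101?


p = 101 is prime and the exponent is (p-1)/2 = 50, so by Euler's criterion 20^50 = (20/101) = +1 or -1 mod 101.
Compute by square-and-multiply:
  50 = 32 + 16 + 2 (binary 110010)
  Repeated squaring mod 101: 20^1 = 20, 20^2 = 97, 20^4 = 16, 20^8 = 54, 20^16 = 88, 20^32 = 68
  20^50 = 20^32 * 20^16 * 20^2 = 68 * 88 * 97 mod 101
    68 * 88 = 5984 = 25 mod 101
    25 * 97 = 2425 = 1 mod 101
  20^50 = 1 mod 101
Result 1: 20 is a quadratic residue mod 101.
20^50 mod 101 = 1

1


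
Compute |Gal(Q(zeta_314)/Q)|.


|Gal(Q(zeta_314)/Q)| = phi(314)
= 156

156


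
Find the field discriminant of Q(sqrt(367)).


For K = Q(sqrt(d)) with d squarefree: disc(K) = d if d = 1 mod 4, and disc(K) = 4d if d = 2 or 3 mod 4.
Here d = 367, and d mod 4 = 3.
d = 3 mod 4, not 1 (O_K = Z[sqrt(d)]), so disc(K) = 4d = 4 * (367) = 1468

1468


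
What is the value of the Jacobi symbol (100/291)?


Compute (100/291) via quadratic reciprocity:
  pull out 2: (2/291) = -1  (since 291 mod 8 = 3)
  pull out 2: (2/291) = -1  (since 291 mod 8 = 3)
  reciprocity: (25/291) -> +(291/25)
  reduce: (16/25)
  pull out 2: (2/25) = +1  (since 25 mod 8 = 1)
  pull out 2: (2/25) = +1  (since 25 mod 8 = 1)
  pull out 2: (2/25) = +1  (since 25 mod 8 = 1)
  pull out 2: (2/25) = +1  (since 25 mod 8 = 1)
  (1/25) = 1
Product of signs = 1

1


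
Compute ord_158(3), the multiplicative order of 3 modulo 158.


We want ord_158(3), the smallest k >= 1 with 3^k = 1 mod 158.
n = 158 = 2 * 79, phi(158) = 78; the order divides phi(n).
Divisors of 78: 1, 2, 3, 6, 13, 26, 39, 78
Repeated squaring mod 158: 3^1 = 3, 3^2 = 9, 3^4 = 81, 3^8 = 83, 3^16 = 95, 3^32 = 19, 3^64 = 45
Test divisors in increasing order:
  k=1: 3^1 = 3 mod 158
  k=2: 3^2 = 9 mod 158
  k=3: 3^3 = 9 * 3 = 27 mod 158
  k=6: 3^6 = 81 * 9 = 97 mod 158
  k=13: 3^13 = 83 * 81 * 3 = 103 mod 158
  k=26: 3^26 = 95 * 83 * 9 = 23 mod 158
  k=39: 3^39 = 19 * 81 * 9 * 3 = 157 mod 158
  k=78: 3^78 = 45 * 83 * 81 * 9 = 1 mod 158  <- first divisor giving 1
Order = 78

78


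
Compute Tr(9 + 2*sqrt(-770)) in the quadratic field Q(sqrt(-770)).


Tr(a + b*sqrt(d)) = (a + b*sqrt(d)) + (a - b*sqrt(d)) = 2a
= 2 * (9)
= 18

18


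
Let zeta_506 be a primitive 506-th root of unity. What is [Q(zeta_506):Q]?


The degree equals Euler's totient phi(506).
506 = 2 * 11 * 23
phi(506) = 220

220


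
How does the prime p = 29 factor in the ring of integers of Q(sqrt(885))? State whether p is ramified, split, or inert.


K = Q(sqrt(885)). Since d mod 4 = 1, disc(K) = 885.
Check p | disc: 885 mod 29 = 15.
p does not divide disc. Compute Legendre symbol (d/p):
15^((29-1)/2) mod 29 = -1
(d/p) = -1, so p is inert: (p) stays prime with e=1, f=2, g=1.
Therefore p is inert.

inert


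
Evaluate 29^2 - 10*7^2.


x^2 - d*y^2
= 29^2 - 10*7^2
= 841 - 490
= 351

351


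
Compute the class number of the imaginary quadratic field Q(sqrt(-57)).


K = Q(sqrt(-57)). d mod 4 = 3, so D = disc(K) = 4d = -228
h(K) equals the number of primitive reduced positive-definite forms (a, b, c) = a*x^2 + b*x*y + c*y^2 with b^2 - 4ac = D,
where reduced means |b| <= a <= c, with b >= 0 whenever |b| = a or a = c, and primitive means gcd(a, b, c) = 1.
Reduced forces 3a^2 <= |D| = 228, so 1 <= a <= 8; b must have the parity of D, and c = (b^2 - D)/(4a) must be an integer >= a.
Enumerate a = 1..8, b in [-a, a]:
  a=1: (1, 0, 57)  [1]
  a=2: (2, 2, 29)  [1]
  a=3: (3, 0, 19)  [1]
  a=4..5: none
  a=6: (6, 6, 11)  [1]
  a=7..8: none
Total reduced forms: 1 + 1 + 1 + 1 = 4
h = 4

4


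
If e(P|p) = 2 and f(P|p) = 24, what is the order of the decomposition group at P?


|D_P| = e * f
= 2 * 24
= 48

48


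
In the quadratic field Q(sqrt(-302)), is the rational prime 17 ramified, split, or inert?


K = Q(sqrt(-302)). Since d mod 4 = 2, disc(K) = -1208.
Check p | disc: -1208 mod 17 = 16.
p does not divide disc. Compute Legendre symbol (d/p):
4^((17-1)/2) mod 17 = 1
(d/p) = 1, so p splits: (p) = P*P' with e=1, f=1, g=2.
Therefore p is split.

split


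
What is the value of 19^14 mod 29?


p = 29 is prime and the exponent is (p-1)/2 = 14, so by Euler's criterion 19^14 = (19/29) = +1 or -1 mod 29.
Compute by square-and-multiply:
  14 = 8 + 4 + 2 (binary 1110)
  Repeated squaring mod 29: 19^1 = 19, 19^2 = 13, 19^4 = 24, 19^8 = 25
  19^14 = 19^8 * 19^4 * 19^2 = 25 * 24 * 13 mod 29
    25 * 24 = 600 = 20 mod 29
    20 * 13 = 260 = 28 mod 29
  19^14 = 28 mod 29
Result 28 = p - 1 = -1 mod 29: 19 is a quadratic non-residue mod 29. As a residue in [0, p-1] the value is 28.
19^14 mod 29 = 28

28
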